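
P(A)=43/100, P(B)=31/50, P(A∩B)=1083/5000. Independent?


P(A)×P(B) = 1333/5000
P(A∩B) = 1083/5000
Not equal → NOT independent

No, not independent


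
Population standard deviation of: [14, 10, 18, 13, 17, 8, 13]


Mean = 93/7
  (14-93/7)²=25/49
  (10-93/7)²=529/49
  (18-93/7)²=1089/49
  (13-93/7)²=4/49
  (17-93/7)²=676/49
  (8-93/7)²=1369/49
  (13-93/7)²=4/49
Σ(x-μ)² = 528/7
σ² = (528/7)/7 = 528/49

σ = √(528/49) ≈ 3.2826


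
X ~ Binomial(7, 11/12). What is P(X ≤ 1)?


P(X ≤ 1) = Σ P(X=i) for i=0..1
P(X=0) = 1/35831808
P(X=1) = 77/35831808
Sum = 13/5971968

P(X ≤ 1) = 13/5971968 ≈ 0.00%


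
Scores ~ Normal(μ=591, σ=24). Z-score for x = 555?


z = (x - μ)/σ = (555 - 591)/24 = -1.5

z = -1.5


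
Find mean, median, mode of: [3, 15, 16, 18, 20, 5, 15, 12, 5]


Sorted: [3, 5, 5, 12, 15, 15, 16, 18, 20]
Mean = 109/9
Median = 15
Freq: {3: 1, 15: 2, 16: 1, 18: 1, 20: 1, 5: 2, 12: 1}
Mode: [5, 15]

Mean=109/9, Median=15, Mode=[5, 15]


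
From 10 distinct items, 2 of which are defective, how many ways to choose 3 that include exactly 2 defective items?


Choose 2 of the 2 defective items and 1 of the other 8 items:
C(2,2)×C(8,1) = 1×8 = 8

8


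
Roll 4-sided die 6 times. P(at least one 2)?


P(no 2)^6 = (3/4)^6 = 729/4096
P(≥1) = 1 - 729/4096 = 3367/4096

P = 3367/4096 ≈ 82.20%


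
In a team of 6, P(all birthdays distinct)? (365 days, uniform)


P(all different) = Π(365-i)/365 for i=0..5
= (365/365)×(364/365)×...×(360/365)
= 0.959538

P ≈ 0.9595 ≈ 95.95%


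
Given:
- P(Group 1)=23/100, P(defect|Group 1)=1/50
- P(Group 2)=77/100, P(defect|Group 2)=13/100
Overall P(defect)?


P(B) = Σ P(B|Aᵢ)×P(Aᵢ)
  1/50×23/100 = 23/5000
  13/100×77/100 = 1001/10000
Sum = 1047/10000

P(defect) = 1047/10000 ≈ 10.47%


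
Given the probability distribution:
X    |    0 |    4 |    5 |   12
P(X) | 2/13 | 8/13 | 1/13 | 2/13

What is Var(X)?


E[X] = 61/13
E[X²] = 441/13
Var(X) = E[X²] - (E[X])² = 441/13 - 3721/169 = 2012/169

Var(X) = 2012/169 ≈ 11.9053


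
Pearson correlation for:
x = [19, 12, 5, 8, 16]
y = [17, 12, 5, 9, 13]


n=5, Σx=60, Σy=56, Σxy=772, Σx²=850, Σy²=708
r = (5×772 - 60×56)/√((5×850 - 60²)(5×708 - 56²))
= 500/√(650×404) = 500/√262600 ≈ 500/512.4451 ≈ 0.9757

r ≈ 0.9757


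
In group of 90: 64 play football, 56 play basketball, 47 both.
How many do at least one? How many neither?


|A∪B| = 64+56-47 = 73
Neither = 90-73 = 17

At least one: 73; Neither: 17


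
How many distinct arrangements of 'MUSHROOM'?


Letters: 8, freq: {'M': 2, 'U': 1, 'S': 1, 'H': 1, 'R': 1, 'O': 2}
8!/(2!×1!×1!×1!×1!×2!) = 40320/4 = 10080

10080


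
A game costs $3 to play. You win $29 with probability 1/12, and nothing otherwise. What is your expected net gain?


E[gain] = (29-3)×1/12 + (-3)×11/12
= 13/6 - 11/4 = -7/12

Expected net gain = $-7/12 ≈ $-0.58


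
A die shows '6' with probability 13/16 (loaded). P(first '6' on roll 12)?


Geometric: P(X=12) = (1-p)^(k-1)×p = (3/16)^11×13/16 = 2302911/281474976710656

P(X=12) = 2302911/281474976710656 ≈ 0.00%


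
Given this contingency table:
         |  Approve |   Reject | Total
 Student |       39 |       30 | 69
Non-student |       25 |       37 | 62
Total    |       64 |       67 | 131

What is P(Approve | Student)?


P(Approve | Student) = 39/(39+30) = 39/69 = 13/23

P(Approve|Student) = 13/23 ≈ 56.52%


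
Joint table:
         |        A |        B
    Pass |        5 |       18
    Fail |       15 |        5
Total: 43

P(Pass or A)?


P(Pass∨A) = P(Pass) + P(A) - P(Pass∧A)
= (23 + 20 - 5)/43 = 38/43

P = 38/43 ≈ 88.37%


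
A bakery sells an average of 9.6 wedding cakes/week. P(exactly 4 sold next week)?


Poisson(λ=9.6): P(X=4) = e^(-λ)×λ^k/k!
= e^(-9.6) × 9.6^4 / 4!
≈ 6.772873649e-05 × 8493.4656 / 24 ≈ 0.023969

P(X=4) ≈ 0.023969 ≈ 2.40%


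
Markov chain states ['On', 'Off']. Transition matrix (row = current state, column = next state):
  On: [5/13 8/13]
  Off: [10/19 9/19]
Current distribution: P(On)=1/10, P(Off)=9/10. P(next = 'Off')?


P(next=Off) = Σᵢ P(now=i)×P(i→Off)
= 1/10×8/13 + 9/10×9/19
= 4/65 + 81/190 = 241/494

P = 241/494 ≈ 0.4879


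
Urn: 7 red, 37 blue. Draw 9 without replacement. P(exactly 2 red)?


Hypergeometric: C(7,2)×C(37,7)/C(44,9)
= 21×10295472/708930508 = 132804/435461

P(X=2) = 132804/435461 ≈ 30.50%


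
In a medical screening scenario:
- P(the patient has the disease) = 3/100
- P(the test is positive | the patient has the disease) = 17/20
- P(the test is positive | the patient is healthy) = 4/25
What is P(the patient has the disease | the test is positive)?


Using Bayes' theorem:
P(A|B) = P(B|A)·P(A) / P(B)

P(the test is positive) = 17/20 × 3/100 + 4/25 × 97/100
= 51/2000 + 97/625 = 1807/10000

P(the patient has the disease|the test is positive) = (51/2000) / (1807/10000) = 255/1807

P(the patient has the disease|the test is positive) = 255/1807 ≈ 14.11%


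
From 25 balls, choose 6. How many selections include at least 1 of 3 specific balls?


Complement: C(25,6) - C(22,6) = 177100 - 74613 = 102487

102487


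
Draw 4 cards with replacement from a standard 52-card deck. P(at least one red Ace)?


P(not a red Ace) = 50/52 = 25/26
P(none in 4 draws) = (25/26)^4 = 390625/456976
P(≥1 red Ace) = 1 - 390625/456976 = 66351/456976

P = 66351/456976 ≈ 14.52%


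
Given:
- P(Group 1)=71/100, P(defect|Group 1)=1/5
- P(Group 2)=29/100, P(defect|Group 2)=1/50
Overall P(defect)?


P(B) = Σ P(B|Aᵢ)×P(Aᵢ)
  1/5×71/100 = 71/500
  1/50×29/100 = 29/5000
Sum = 739/5000

P(defect) = 739/5000 ≈ 14.78%


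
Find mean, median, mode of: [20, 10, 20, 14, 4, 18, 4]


Sorted: [4, 4, 10, 14, 18, 20, 20]
Mean = 90/7
Median = 14
Freq: {20: 2, 10: 1, 14: 1, 4: 2, 18: 1}
Mode: [4, 20]

Mean=90/7, Median=14, Mode=[4, 20]


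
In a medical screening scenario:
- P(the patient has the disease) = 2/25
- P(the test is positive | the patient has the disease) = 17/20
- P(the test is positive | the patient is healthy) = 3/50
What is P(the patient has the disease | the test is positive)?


Using Bayes' theorem:
P(A|B) = P(B|A)·P(A) / P(B)

P(the test is positive) = 17/20 × 2/25 + 3/50 × 23/25
= 17/250 + 69/1250 = 77/625

P(the patient has the disease|the test is positive) = (17/250) / (77/625) = 85/154

P(the patient has the disease|the test is positive) = 85/154 ≈ 55.19%


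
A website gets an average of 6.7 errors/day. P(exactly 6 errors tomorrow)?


Poisson(λ=6.7): P(X=6) = e^(-λ)×λ^k/k!
= e^(-6.7) × 6.7^6 / 6!
≈ 0.001230911903 × 90458.382169 / 720 ≈ 0.154648

P(X=6) ≈ 0.154648 ≈ 15.46%


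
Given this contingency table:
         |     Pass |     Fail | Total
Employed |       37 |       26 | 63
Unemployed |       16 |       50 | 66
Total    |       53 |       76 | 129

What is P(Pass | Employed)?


P(Pass | Employed) = 37/(37+26) = 37/63

P(Pass|Employed) = 37/63 ≈ 58.73%


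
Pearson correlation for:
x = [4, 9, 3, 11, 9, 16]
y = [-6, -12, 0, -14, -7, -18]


n=6, Σx=52, Σy=-57, Σxy=-637, Σx²=564, Σy²=749
r = (6×(-637) - 52×(-57))/√((6×564 - 52²)(6×749 - (-57)²))
= -858/√(680×1245) = -858/√846600 ≈ -858/920.1087 ≈ -0.9325

r ≈ -0.9325


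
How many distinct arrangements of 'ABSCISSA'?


Letters: 8, freq: {'A': 2, 'B': 1, 'S': 3, 'C': 1, 'I': 1}
8!/(2!×1!×3!×1!×1!) = 40320/12 = 3360

3360


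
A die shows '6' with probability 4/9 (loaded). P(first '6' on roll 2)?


Geometric: P(X=2) = (1-p)^(k-1)×p = (5/9)^1×4/9 = 20/81

P(X=2) = 20/81 ≈ 24.69%


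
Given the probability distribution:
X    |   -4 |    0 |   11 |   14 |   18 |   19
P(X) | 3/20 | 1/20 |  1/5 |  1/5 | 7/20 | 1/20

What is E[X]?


E[X] = Σ x·P(X=x)
= (-4)×(3/20) + (0)×(1/20) + (11)×(1/5) + (14)×(1/5) + (18)×(7/20) + (19)×(1/20)
= 233/20

E[X] = 233/20


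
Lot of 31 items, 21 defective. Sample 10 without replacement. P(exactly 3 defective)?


Hypergeometric: C(21,3)×C(10,7)/C(31,10)
= 1330×120/44352165 = 10640/2956811

P(X=3) = 10640/2956811 ≈ 0.36%


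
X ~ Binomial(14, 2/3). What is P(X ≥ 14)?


P(X ≥ 14) = Σ P(X=i) for i=14..14
P(X=14) = 16384/4782969
Sum = 16384/4782969

P(X ≥ 14) = 16384/4782969 ≈ 0.34%


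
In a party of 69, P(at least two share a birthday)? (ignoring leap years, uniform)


P(all different) = Π(365-i)/365 for i=0..68
= 0.001036
P(match) = 1 - 0.001036 = 0.998964

P ≈ 0.9990 ≈ 99.90%


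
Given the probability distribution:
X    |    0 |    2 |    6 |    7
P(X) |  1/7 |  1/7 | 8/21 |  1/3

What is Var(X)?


E[X] = 103/21
E[X²] = 643/21
Var(X) = E[X²] - (E[X])² = 643/21 - 10609/441 = 2894/441

Var(X) = 2894/441 ≈ 6.5624


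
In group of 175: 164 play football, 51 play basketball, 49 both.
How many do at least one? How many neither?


|A∪B| = 164+51-49 = 166
Neither = 175-166 = 9

At least one: 166; Neither: 9


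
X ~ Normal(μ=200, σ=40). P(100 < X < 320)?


z₁=(100-200)/40=-2.5, z₂=(320-200)/40=3.0
P = Φ(3.0) - Φ(-2.5) = 0.998650 - 0.006210 = 0.992440 ≈ 0.9924

P(100 < X < 320) ≈ 0.9924


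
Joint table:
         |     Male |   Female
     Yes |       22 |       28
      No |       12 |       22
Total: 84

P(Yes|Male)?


P(Yes|Male) = 22/(22+12) = 22/34 = 11/17

P = 11/17 ≈ 64.71%


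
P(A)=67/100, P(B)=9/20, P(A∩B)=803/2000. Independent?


P(A)×P(B) = 603/2000
P(A∩B) = 803/2000
Not equal → NOT independent

No, not independent


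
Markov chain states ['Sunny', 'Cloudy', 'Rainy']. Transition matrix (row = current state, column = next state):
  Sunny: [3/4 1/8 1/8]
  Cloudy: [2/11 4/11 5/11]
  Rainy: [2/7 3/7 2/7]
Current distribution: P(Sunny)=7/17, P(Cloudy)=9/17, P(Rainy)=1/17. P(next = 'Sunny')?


P(next=Sunny) = Σᵢ P(now=i)×P(i→Sunny)
= 7/17×3/4 + 9/17×2/11 + 1/17×2/7
= 21/68 + 18/187 + 2/119 = 2209/5236

P = 2209/5236 ≈ 0.4219


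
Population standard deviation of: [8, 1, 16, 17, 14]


Mean = 56/5
  (8-56/5)²=256/25
  (1-56/5)²=2601/25
  (16-56/5)²=576/25
  (17-56/5)²=841/25
  (14-56/5)²=196/25
Σ(x-μ)² = 894/5
σ² = (894/5)/5 = 894/25

σ = √(894/25) ≈ 5.9800


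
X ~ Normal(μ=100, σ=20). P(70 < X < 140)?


z₁=(70-100)/20=-1.5, z₂=(140-100)/20=2.0
P = Φ(2.0) - Φ(-1.5) = 0.977250 - 0.066807 = 0.910443 ≈ 0.9104

P(70 < X < 140) ≈ 0.9104


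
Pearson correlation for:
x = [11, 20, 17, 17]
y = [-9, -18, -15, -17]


n=4, Σx=65, Σy=-59, Σxy=-1003, Σx²=1099, Σy²=919
r = (4×(-1003) - 65×(-59))/√((4×1099 - 65²)(4×919 - (-59)²))
= -177/√(171×195) = -177/√33345 ≈ -177/182.6061 ≈ -0.9693

r ≈ -0.9693


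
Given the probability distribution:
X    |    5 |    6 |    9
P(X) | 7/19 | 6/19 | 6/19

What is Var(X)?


E[X] = 125/19
E[X²] = 877/19
Var(X) = E[X²] - (E[X])² = 877/19 - 15625/361 = 1038/361

Var(X) = 1038/361 ≈ 2.8753


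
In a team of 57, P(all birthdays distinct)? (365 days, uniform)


P(all different) = Π(365-i)/365 for i=0..56
= (365/365)×(364/365)×...×(309/365)
= 0.009878

P ≈ 0.0099 ≈ 0.99%


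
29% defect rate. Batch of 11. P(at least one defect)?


P(all good) = (71/100)^11 = 231122292121701565271/10000000000000000000000
P(≥1 defect) = 9768877707878298434729/10000000000000000000000

P = 9768877707878298434729/10000000000000000000000 ≈ 97.69%


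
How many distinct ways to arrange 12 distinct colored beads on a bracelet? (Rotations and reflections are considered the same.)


Free circular arrangements: rotations and reflections both identified.
(n-1)!/2 = 11!/2 = 39916800/2 = 19958400

19958400


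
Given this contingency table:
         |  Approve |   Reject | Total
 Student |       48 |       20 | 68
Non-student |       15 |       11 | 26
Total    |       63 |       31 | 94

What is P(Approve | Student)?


P(Approve | Student) = 48/(48+20) = 48/68 = 12/17

P(Approve|Student) = 12/17 ≈ 70.59%


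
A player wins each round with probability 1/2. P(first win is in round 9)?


Geometric: P(X=9) = (1-p)^(k-1)×p = (1/2)^8×1/2 = 1/512

P(X=9) = 1/512 ≈ 0.20%


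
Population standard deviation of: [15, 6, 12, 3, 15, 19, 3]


Mean = 73/7
  (15-73/7)²=1024/49
  (6-73/7)²=961/49
  (12-73/7)²=121/49
  (3-73/7)²=2704/49
  (15-73/7)²=1024/49
  (19-73/7)²=3600/49
  (3-73/7)²=2704/49
Σ(x-μ)² = 1734/7
σ² = (1734/7)/7 = 1734/49

σ = √(1734/49) ≈ 5.9488


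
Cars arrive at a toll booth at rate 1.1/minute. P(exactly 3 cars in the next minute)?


Poisson(λ=1.1): P(X=3) = e^(-λ)×λ^k/k!
= e^(-1.1) × 1.1^3 / 3!
≈ 0.3328710837 × 1.331 / 6 ≈ 0.073842

P(X=3) ≈ 0.073842 ≈ 7.38%


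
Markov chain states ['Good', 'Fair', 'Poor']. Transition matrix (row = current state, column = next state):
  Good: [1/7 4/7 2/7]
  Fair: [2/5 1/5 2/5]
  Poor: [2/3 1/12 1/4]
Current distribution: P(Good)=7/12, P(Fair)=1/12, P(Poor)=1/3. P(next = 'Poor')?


P(next=Poor) = Σᵢ P(now=i)×P(i→Poor)
= 7/12×2/7 + 1/12×2/5 + 1/3×1/4
= 1/6 + 1/30 + 1/12 = 17/60

P = 17/60 ≈ 0.2833


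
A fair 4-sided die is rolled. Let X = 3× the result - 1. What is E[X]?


E[die] = (1+4)/2 = 5/2
E[X] = 3×5/2 - 1 = 13/2

E[X] = 13/2


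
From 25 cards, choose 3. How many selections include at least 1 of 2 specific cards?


Complement: C(25,3) - C(23,3) = 2300 - 1771 = 529

529


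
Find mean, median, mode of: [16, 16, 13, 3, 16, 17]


Sorted: [3, 13, 16, 16, 16, 17]
Mean = 81/6 = 27/2
Median = 16
Freq: {16: 3, 13: 1, 3: 1, 17: 1}
Mode: [16]

Mean=27/2, Median=16, Mode=16


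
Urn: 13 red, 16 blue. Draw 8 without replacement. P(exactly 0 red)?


Hypergeometric: C(13,0)×C(16,8)/C(29,8)
= 1×12870/4292145 = 2/667

P(X=0) = 2/667 ≈ 0.30%


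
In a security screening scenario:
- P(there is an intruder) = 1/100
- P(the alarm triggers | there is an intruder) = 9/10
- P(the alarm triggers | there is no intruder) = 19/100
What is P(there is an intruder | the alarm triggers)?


Using Bayes' theorem:
P(A|B) = P(B|A)·P(A) / P(B)

P(the alarm triggers) = 9/10 × 1/100 + 19/100 × 99/100
= 9/1000 + 1881/10000 = 1971/10000

P(there is an intruder|the alarm triggers) = (9/1000) / (1971/10000) = 10/219

P(there is an intruder|the alarm triggers) = 10/219 ≈ 4.57%


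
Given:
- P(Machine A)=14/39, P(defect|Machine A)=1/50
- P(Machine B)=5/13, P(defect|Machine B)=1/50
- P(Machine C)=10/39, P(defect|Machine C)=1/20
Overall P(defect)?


P(B) = Σ P(B|Aᵢ)×P(Aᵢ)
  1/50×14/39 = 7/975
  1/50×5/13 = 1/130
  1/20×10/39 = 1/78
Sum = 9/325

P(defect) = 9/325 ≈ 2.77%


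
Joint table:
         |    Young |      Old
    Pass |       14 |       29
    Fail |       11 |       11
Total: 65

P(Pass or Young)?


P(Pass∨Young) = P(Pass) + P(Young) - P(Pass∧Young)
= (43 + 25 - 14)/65 = 54/65

P = 54/65 ≈ 83.08%


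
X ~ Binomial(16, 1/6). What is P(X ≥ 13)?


P(X ≥ 13) = Σ P(X=i) for i=13..16
P(X=13) = 4375/176319369216
P(X=14) = 125/117546246144
P(X=15) = 5/176319369216
P(X=16) = 1/2821109907456
Sum = 73081/2821109907456

P(X ≥ 13) = 73081/2821109907456 ≈ 0.00%


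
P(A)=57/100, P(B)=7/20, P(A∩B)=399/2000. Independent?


P(A)×P(B) = 399/2000
P(A∩B) = 399/2000
Equal ✓ → Independent

Yes, independent


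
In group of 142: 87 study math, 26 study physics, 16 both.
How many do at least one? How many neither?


|A∪B| = 87+26-16 = 97
Neither = 142-97 = 45

At least one: 97; Neither: 45


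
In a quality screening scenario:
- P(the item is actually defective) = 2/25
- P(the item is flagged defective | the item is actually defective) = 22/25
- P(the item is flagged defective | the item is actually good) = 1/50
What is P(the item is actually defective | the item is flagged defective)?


Using Bayes' theorem:
P(A|B) = P(B|A)·P(A) / P(B)

P(the item is flagged defective) = 22/25 × 2/25 + 1/50 × 23/25
= 44/625 + 23/1250 = 111/1250

P(the item is actually defective|the item is flagged defective) = (44/625) / (111/1250) = 88/111

P(the item is actually defective|the item is flagged defective) = 88/111 ≈ 79.28%


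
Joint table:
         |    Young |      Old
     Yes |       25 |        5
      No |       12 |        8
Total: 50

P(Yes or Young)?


P(Yes∨Young) = P(Yes) + P(Young) - P(Yes∧Young)
= (30 + 37 - 25)/50 = 42/50 = 21/25

P = 21/25 ≈ 84.00%


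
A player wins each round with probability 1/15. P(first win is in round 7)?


Geometric: P(X=7) = (1-p)^(k-1)×p = (14/15)^6×1/15 = 7529536/170859375

P(X=7) = 7529536/170859375 ≈ 4.41%


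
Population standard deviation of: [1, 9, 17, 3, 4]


Mean = 34/5
  (1-34/5)²=841/25
  (9-34/5)²=121/25
  (17-34/5)²=2601/25
  (3-34/5)²=361/25
  (4-34/5)²=196/25
Σ(x-μ)² = 824/5
σ² = (824/5)/5 = 824/25

σ = √(824/25) ≈ 5.7411


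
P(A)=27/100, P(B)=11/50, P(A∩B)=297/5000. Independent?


P(A)×P(B) = 297/5000
P(A∩B) = 297/5000
Equal ✓ → Independent

Yes, independent


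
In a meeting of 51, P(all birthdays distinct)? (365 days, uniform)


P(all different) = Π(365-i)/365 for i=0..50
= (365/365)×(364/365)×...×(315/365)
= 0.025568

P ≈ 0.0256 ≈ 2.56%


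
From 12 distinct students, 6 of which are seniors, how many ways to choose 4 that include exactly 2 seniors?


Choose 2 of the 6 seniors and 2 of the other 6 students:
C(6,2)×C(6,2) = 15×15 = 225

225


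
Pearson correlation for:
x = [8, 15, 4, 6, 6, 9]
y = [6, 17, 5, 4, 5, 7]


n=6, Σx=48, Σy=44, Σxy=440, Σx²=458, Σy²=440
r = (6×440 - 48×44)/√((6×458 - 48²)(6×440 - 44²))
= 528/√(444×704) = 528/√312576 ≈ 528/559.0850 ≈ 0.9444

r ≈ 0.9444


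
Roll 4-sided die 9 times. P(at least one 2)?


P(no 2)^9 = (3/4)^9 = 19683/262144
P(≥1) = 1 - 19683/262144 = 242461/262144

P = 242461/262144 ≈ 92.49%


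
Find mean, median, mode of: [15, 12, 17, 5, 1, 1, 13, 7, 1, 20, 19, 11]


Sorted: [1, 1, 1, 5, 7, 11, 12, 13, 15, 17, 19, 20]
Mean = 122/12 = 61/6
Median = 23/2
Freq: {15: 1, 12: 1, 17: 1, 5: 1, 1: 3, 13: 1, 7: 1, 20: 1, 19: 1, 11: 1}
Mode: [1]

Mean=61/6, Median=23/2, Mode=1


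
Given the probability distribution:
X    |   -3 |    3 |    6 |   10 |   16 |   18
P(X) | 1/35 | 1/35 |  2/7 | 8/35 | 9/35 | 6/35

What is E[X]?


E[X] = Σ x·P(X=x)
= (-3)×(1/35) + (3)×(1/35) + (6)×(2/7) + (10)×(8/35) + (16)×(9/35) + (18)×(6/35)
= 56/5

E[X] = 56/5


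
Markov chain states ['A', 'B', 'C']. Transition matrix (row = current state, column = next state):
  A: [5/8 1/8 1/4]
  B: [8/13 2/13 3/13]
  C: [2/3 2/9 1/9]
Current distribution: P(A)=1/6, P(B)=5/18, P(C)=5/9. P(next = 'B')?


P(next=B) = Σᵢ P(now=i)×P(i→B)
= 1/6×1/8 + 5/18×2/13 + 5/9×2/9
= 1/48 + 5/117 + 10/81 = 3151/16848

P = 3151/16848 ≈ 0.1870


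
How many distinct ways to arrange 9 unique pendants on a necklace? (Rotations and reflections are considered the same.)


Free circular arrangements: rotations and reflections both identified.
(n-1)!/2 = 8!/2 = 40320/2 = 20160

20160


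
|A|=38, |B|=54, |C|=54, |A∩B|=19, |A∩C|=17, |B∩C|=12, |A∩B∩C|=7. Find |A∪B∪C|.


|A∪B∪C| = 38+54+54-19-17-12+7 = 105

|A∪B∪C| = 105


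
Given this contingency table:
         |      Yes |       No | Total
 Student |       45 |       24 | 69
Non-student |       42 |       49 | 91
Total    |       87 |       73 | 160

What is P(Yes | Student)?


P(Yes | Student) = 45/(45+24) = 45/69 = 15/23

P(Yes|Student) = 15/23 ≈ 65.22%


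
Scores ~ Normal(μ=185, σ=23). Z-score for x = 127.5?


z = (x - μ)/σ = (127.5 - 185)/23 = -2.5

z = -2.5


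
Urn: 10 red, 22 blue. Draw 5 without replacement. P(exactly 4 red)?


Hypergeometric: C(10,4)×C(22,1)/C(32,5)
= 210×22/201376 = 165/7192

P(X=4) = 165/7192 ≈ 2.29%


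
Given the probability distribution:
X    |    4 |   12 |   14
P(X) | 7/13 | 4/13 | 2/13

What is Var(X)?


E[X] = 8
E[X²] = 1080/13
Var(X) = E[X²] - (E[X])² = 1080/13 - 64 = 248/13

Var(X) = 248/13 ≈ 19.0769


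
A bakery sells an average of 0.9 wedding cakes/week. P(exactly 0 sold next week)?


Poisson(λ=0.9): P(X=0) = e^(-λ)×λ^k/k!
= e^(-0.9) × 0.9^0 / 0!
≈ 0.4065696597 × 1 / 1 ≈ 0.406570

P(X=0) ≈ 0.406570 ≈ 40.66%


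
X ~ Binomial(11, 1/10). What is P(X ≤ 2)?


P(X ≤ 2) = Σ P(X=i) for i=0..2
P(X=0) = 31381059609/100000000000
P(X=1) = 38354628411/100000000000
P(X=2) = 4261625379/20000000000
Sum = 18208762983/20000000000

P(X ≤ 2) = 18208762983/20000000000 ≈ 91.04%


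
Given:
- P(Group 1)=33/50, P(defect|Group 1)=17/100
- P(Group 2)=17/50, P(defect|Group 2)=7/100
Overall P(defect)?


P(B) = Σ P(B|Aᵢ)×P(Aᵢ)
  17/100×33/50 = 561/5000
  7/100×17/50 = 119/5000
Sum = 17/125

P(defect) = 17/125 ≈ 13.60%


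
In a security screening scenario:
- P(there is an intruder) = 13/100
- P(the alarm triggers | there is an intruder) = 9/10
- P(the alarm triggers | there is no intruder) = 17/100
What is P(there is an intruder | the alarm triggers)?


Using Bayes' theorem:
P(A|B) = P(B|A)·P(A) / P(B)

P(the alarm triggers) = 9/10 × 13/100 + 17/100 × 87/100
= 117/1000 + 1479/10000 = 2649/10000

P(there is an intruder|the alarm triggers) = (117/1000) / (2649/10000) = 390/883

P(there is an intruder|the alarm triggers) = 390/883 ≈ 44.17%


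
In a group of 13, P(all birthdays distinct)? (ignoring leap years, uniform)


P(all different) = Π(365-i)/365 for i=0..12
= (365/365)×(364/365)×...×(353/365)
= 0.805590

P ≈ 0.8056 ≈ 80.56%


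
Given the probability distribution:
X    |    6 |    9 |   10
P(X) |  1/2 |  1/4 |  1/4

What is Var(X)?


E[X] = 31/4
E[X²] = 253/4
Var(X) = E[X²] - (E[X])² = 253/4 - 961/16 = 51/16

Var(X) = 51/16 ≈ 3.1875


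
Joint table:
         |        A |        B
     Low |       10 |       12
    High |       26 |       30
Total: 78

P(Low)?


P(Low) = (10+12)/78 = 22/78 = 11/39

P(Low) = 11/39 ≈ 28.21%


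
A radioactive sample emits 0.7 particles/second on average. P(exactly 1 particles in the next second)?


Poisson(λ=0.7): P(X=1) = e^(-λ)×λ^k/k!
= e^(-0.7) × 0.7^1 / 1!
≈ 0.4965853038 × 0.7 / 1 ≈ 0.347610

P(X=1) ≈ 0.347610 ≈ 34.76%


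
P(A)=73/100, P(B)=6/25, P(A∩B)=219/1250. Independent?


P(A)×P(B) = 219/1250
P(A∩B) = 219/1250
Equal ✓ → Independent

Yes, independent


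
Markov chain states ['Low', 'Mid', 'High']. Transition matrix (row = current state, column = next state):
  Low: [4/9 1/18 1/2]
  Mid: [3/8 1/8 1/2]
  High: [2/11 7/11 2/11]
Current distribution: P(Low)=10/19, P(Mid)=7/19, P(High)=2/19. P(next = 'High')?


P(next=High) = Σᵢ P(now=i)×P(i→High)
= 10/19×1/2 + 7/19×1/2 + 2/19×2/11
= 5/19 + 7/38 + 4/209 = 195/418

P = 195/418 ≈ 0.4665


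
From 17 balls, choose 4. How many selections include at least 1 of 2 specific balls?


Complement: C(17,4) - C(15,4) = 2380 - 1365 = 1015

1015


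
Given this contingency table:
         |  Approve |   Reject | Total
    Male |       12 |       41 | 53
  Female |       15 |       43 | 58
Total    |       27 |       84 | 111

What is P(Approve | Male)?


P(Approve | Male) = 12/(12+41) = 12/53

P(Approve|Male) = 12/53 ≈ 22.64%


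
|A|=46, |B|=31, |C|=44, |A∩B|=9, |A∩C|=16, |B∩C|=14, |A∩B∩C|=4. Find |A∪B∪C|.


|A∪B∪C| = 46+31+44-9-16-14+4 = 86

|A∪B∪C| = 86


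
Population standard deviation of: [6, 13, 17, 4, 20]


Mean = 60/5 = 12
  (6-12)²=36
  (13-12)²=1
  (17-12)²=25
  (4-12)²=64
  (20-12)²=64
Σ(x-μ)² = 190
σ² = 190/5 = 38

σ = √(38) ≈ 6.1644


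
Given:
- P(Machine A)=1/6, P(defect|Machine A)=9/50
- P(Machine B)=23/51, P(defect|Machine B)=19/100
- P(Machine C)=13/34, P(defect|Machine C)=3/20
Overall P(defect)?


P(B) = Σ P(B|Aᵢ)×P(Aᵢ)
  9/50×1/6 = 3/100
  19/100×23/51 = 437/5100
  3/20×13/34 = 39/680
Sum = 353/2040

P(defect) = 353/2040 ≈ 17.30%


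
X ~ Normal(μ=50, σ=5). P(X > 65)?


z = (65-50)/5 = 3.0
P(X > 65) = 1 - P(Z ≤ 3.0) = 1 - 0.9987 = 0.0013

P(X > 65) ≈ 0.0013


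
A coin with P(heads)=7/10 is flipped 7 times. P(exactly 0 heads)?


Binomial: P(X=0) = C(7,0)×p^0×(1-p)^7
= 1 × 1 × 2187/10000000 = 2187/10000000

P(X=0) = 2187/10000000 ≈ 0.02%


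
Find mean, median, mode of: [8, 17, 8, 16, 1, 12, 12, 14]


Sorted: [1, 8, 8, 12, 12, 14, 16, 17]
Mean = 88/8 = 11
Median = 12
Freq: {8: 2, 17: 1, 16: 1, 1: 1, 12: 2, 14: 1}
Mode: [8, 12]

Mean=11, Median=12, Mode=[8, 12]


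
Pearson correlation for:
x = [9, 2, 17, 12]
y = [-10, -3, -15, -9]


n=4, Σx=40, Σy=-37, Σxy=-459, Σx²=518, Σy²=415
r = (4×(-459) - 40×(-37))/√((4×518 - 40²)(4×415 - (-37)²))
= -356/√(472×291) = -356/√137352 ≈ -356/370.6103 ≈ -0.9606

r ≈ -0.9606


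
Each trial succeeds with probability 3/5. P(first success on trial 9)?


Geometric: P(X=9) = (1-p)^(k-1)×p = (2/5)^8×3/5 = 768/1953125

P(X=9) = 768/1953125 ≈ 0.04%


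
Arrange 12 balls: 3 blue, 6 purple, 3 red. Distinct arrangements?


12!/(3!×6!×3!) = 18480

18480


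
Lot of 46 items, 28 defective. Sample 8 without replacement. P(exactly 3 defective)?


Hypergeometric: C(28,3)×C(18,5)/C(46,8)
= 3276×8568/260932815 = 239904/2230195

P(X=3) = 239904/2230195 ≈ 10.76%


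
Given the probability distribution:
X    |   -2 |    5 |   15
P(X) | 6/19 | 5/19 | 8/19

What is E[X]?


E[X] = Σ x·P(X=x)
= (-2)×(6/19) + (5)×(5/19) + (15)×(8/19)
= 7

E[X] = 7


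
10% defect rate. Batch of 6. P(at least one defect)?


P(all good) = (9/10)^6 = 531441/1000000
P(≥1 defect) = 468559/1000000

P = 468559/1000000 ≈ 46.86%


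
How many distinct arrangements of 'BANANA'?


Letters: 6, freq: {'B': 1, 'A': 3, 'N': 2}
6!/(1!×3!×2!) = 720/12 = 60

60


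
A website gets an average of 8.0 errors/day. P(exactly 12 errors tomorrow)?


Poisson(λ=8.0): P(X=12) = e^(-λ)×λ^k/k!
= e^(-8.0) × 8.0^12 / 12!
≈ 0.0003354626279 × 68719476736 / 479001600 ≈ 0.048127

P(X=12) ≈ 0.048127 ≈ 4.81%


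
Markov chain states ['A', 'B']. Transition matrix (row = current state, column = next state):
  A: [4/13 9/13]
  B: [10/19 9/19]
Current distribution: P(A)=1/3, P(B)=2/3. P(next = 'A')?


P(next=A) = Σᵢ P(now=i)×P(i→A)
= 1/3×4/13 + 2/3×10/19
= 4/39 + 20/57 = 112/247

P = 112/247 ≈ 0.4534


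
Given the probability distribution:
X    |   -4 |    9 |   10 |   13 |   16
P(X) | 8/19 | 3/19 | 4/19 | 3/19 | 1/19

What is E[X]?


E[X] = Σ x·P(X=x)
= (-4)×(8/19) + (9)×(3/19) + (10)×(4/19) + (13)×(3/19) + (16)×(1/19)
= 90/19

E[X] = 90/19


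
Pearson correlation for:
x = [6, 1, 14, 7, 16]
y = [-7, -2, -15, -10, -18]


n=5, Σx=44, Σy=-52, Σxy=-612, Σx²=538, Σy²=702
r = (5×(-612) - 44×(-52))/√((5×538 - 44²)(5×702 - (-52)²))
= -772/√(754×806) = -772/√607724 ≈ -772/779.5665 ≈ -0.9903

r ≈ -0.9903


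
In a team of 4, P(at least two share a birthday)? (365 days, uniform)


P(all different) = Π(365-i)/365 for i=0..3
= 0.983644
P(match) = 1 - 0.983644 = 0.016356

P ≈ 0.0164 ≈ 1.64%


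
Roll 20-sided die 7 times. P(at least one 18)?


P(no 18)^7 = (19/20)^7 = 893871739/1280000000
P(≥1) = 1 - 893871739/1280000000 = 386128261/1280000000

P = 386128261/1280000000 ≈ 30.17%


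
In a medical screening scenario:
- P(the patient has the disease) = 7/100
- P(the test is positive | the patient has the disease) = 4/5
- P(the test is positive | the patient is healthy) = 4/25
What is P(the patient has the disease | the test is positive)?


Using Bayes' theorem:
P(A|B) = P(B|A)·P(A) / P(B)

P(the test is positive) = 4/5 × 7/100 + 4/25 × 93/100
= 7/125 + 93/625 = 128/625

P(the patient has the disease|the test is positive) = (7/125) / (128/625) = 35/128

P(the patient has the disease|the test is positive) = 35/128 ≈ 27.34%


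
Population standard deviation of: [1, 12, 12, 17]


Mean = 42/4 = 21/2
  (1-21/2)²=361/4
  (12-21/2)²=9/4
  (12-21/2)²=9/4
  (17-21/2)²=169/4
Σ(x-μ)² = 137
σ² = 137/4

σ = √(137/4) ≈ 5.8523


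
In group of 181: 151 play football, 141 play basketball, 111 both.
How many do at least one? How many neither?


|A∪B| = 151+141-111 = 181
Neither = 181-181 = 0

At least one: 181; Neither: 0


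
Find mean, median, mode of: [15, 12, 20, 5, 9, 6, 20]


Sorted: [5, 6, 9, 12, 15, 20, 20]
Mean = 87/7
Median = 12
Freq: {15: 1, 12: 1, 20: 2, 5: 1, 9: 1, 6: 1}
Mode: [20]

Mean=87/7, Median=12, Mode=20


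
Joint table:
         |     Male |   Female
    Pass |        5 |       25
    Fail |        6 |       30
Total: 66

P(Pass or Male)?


P(Pass∨Male) = P(Pass) + P(Male) - P(Pass∧Male)
= (30 + 11 - 5)/66 = 36/66 = 6/11

P = 6/11 ≈ 54.55%


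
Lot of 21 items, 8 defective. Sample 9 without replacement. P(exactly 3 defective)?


Hypergeometric: C(8,3)×C(13,6)/C(21,9)
= 56×1716/293930 = 528/1615

P(X=3) = 528/1615 ≈ 32.69%


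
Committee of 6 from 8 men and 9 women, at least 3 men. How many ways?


Count by #men:
  3M,3W: C(8,3)×C(9,3)=4704
  4M,2W: C(8,4)×C(9,2)=2520
  5M,1W: C(8,5)×C(9,1)=504
  6M,0W: C(8,6)×C(9,0)=28
Total = 7756

7756


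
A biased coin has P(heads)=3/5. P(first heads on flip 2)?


Geometric: P(X=2) = (1-p)^(k-1)×p = (2/5)^1×3/5 = 6/25

P(X=2) = 6/25 ≈ 24.00%


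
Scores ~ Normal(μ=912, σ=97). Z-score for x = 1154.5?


z = (x - μ)/σ = (1154.5 - 912)/97 = 2.5

z = 2.5


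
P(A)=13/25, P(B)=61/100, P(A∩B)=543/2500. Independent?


P(A)×P(B) = 793/2500
P(A∩B) = 543/2500
Not equal → NOT independent

No, not independent


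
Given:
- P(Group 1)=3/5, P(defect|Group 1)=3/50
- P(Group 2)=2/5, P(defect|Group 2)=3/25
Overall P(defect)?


P(B) = Σ P(B|Aᵢ)×P(Aᵢ)
  3/50×3/5 = 9/250
  3/25×2/5 = 6/125
Sum = 21/250

P(defect) = 21/250 ≈ 8.40%


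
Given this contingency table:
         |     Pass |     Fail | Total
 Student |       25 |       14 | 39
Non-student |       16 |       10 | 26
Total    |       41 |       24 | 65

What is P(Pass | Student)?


P(Pass | Student) = 25/(25+14) = 25/39

P(Pass|Student) = 25/39 ≈ 64.10%


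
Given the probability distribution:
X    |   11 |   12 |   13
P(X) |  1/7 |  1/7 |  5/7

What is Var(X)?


E[X] = 88/7
E[X²] = 1110/7
Var(X) = E[X²] - (E[X])² = 1110/7 - 7744/49 = 26/49

Var(X) = 26/49 ≈ 0.5306


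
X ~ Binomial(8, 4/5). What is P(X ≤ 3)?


P(X ≤ 3) = Σ P(X=i) for i=0..3
P(X=0) = 1/390625
P(X=1) = 32/390625
P(X=2) = 448/390625
P(X=3) = 3584/390625
Sum = 813/78125

P(X ≤ 3) = 813/78125 ≈ 1.04%


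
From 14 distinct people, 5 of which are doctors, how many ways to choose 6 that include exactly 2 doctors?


Choose 2 of the 5 doctors and 4 of the other 9 people:
C(5,2)×C(9,4) = 10×126 = 1260

1260


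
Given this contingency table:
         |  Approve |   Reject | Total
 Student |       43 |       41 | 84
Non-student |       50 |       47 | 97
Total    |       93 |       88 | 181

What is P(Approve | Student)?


P(Approve | Student) = 43/(43+41) = 43/84

P(Approve|Student) = 43/84 ≈ 51.19%


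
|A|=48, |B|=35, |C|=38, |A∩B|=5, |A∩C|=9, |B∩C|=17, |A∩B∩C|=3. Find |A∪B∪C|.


|A∪B∪C| = 48+35+38-5-9-17+3 = 93

|A∪B∪C| = 93


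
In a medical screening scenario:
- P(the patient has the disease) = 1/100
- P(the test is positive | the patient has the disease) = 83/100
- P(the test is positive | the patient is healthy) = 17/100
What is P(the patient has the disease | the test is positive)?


Using Bayes' theorem:
P(A|B) = P(B|A)·P(A) / P(B)

P(the test is positive) = 83/100 × 1/100 + 17/100 × 99/100
= 83/10000 + 1683/10000 = 883/5000

P(the patient has the disease|the test is positive) = (83/10000) / (883/5000) = 83/1766

P(the patient has the disease|the test is positive) = 83/1766 ≈ 4.70%


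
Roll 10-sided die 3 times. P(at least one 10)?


P(no 10)^3 = (9/10)^3 = 729/1000
P(≥1) = 1 - 729/1000 = 271/1000

P = 271/1000 ≈ 27.10%


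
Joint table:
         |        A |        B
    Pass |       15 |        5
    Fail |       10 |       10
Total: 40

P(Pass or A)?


P(Pass∨A) = P(Pass) + P(A) - P(Pass∧A)
= (20 + 25 - 15)/40 = 30/40 = 3/4

P = 3/4 ≈ 75.00%


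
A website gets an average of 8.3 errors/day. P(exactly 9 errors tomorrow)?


Poisson(λ=8.3): P(X=9) = e^(-λ)×λ^k/k!
= e^(-8.3) × 8.3^9 / 9!
≈ 0.0002485168271 × 186940255.268 / 362880 ≈ 0.128025

P(X=9) ≈ 0.128025 ≈ 12.80%


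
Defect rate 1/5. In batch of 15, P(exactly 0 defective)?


Binomial: P(X=0) = C(15,0)×p^0×(1-p)^15
= 1 × 1 × 1073741824/30517578125 = 1073741824/30517578125

P(X=0) = 1073741824/30517578125 ≈ 3.52%


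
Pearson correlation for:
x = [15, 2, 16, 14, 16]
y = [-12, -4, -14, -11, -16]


n=5, Σx=63, Σy=-57, Σxy=-822, Σx²=937, Σy²=733
r = (5×(-822) - 63×(-57))/√((5×937 - 63²)(5×733 - (-57)²))
= -519/√(716×416) = -519/√297856 ≈ -519/545.7619 ≈ -0.9510

r ≈ -0.9510


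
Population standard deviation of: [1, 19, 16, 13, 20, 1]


Mean = 70/6 = 35/3
  (1-35/3)²=1024/9
  (19-35/3)²=484/9
  (16-35/3)²=169/9
  (13-35/3)²=16/9
  (20-35/3)²=625/9
  (1-35/3)²=1024/9
Σ(x-μ)² = 1114/3
σ² = (1114/3)/6 = 557/9

σ = √(557/9) ≈ 7.8669


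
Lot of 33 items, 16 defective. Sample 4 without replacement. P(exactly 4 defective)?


Hypergeometric: C(16,4)×C(17,0)/C(33,4)
= 1820×1/40920 = 91/2046

P(X=4) = 91/2046 ≈ 4.45%


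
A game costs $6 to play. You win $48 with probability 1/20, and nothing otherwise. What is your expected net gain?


E[gain] = (48-6)×1/20 + (-6)×19/20
= 21/10 - 57/10 = -18/5

Expected net gain = $-18/5 ≈ $-3.60


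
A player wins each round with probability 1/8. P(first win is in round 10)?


Geometric: P(X=10) = (1-p)^(k-1)×p = (7/8)^9×1/8 = 40353607/1073741824

P(X=10) = 40353607/1073741824 ≈ 3.76%


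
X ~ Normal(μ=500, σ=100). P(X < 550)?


z = (550-500)/100 = 0.5
P(Z < 0.5) = 0.6915

P(X < 550) ≈ 0.6915


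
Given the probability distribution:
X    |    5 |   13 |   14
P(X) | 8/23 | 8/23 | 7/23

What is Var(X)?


E[X] = 242/23
E[X²] = 2924/23
Var(X) = E[X²] - (E[X])² = 2924/23 - 58564/529 = 8688/529

Var(X) = 8688/529 ≈ 16.4234


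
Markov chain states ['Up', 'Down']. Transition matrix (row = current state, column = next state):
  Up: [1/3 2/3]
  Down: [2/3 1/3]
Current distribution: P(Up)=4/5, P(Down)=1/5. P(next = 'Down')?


P(next=Down) = Σᵢ P(now=i)×P(i→Down)
= 4/5×2/3 + 1/5×1/3
= 8/15 + 1/15 = 3/5

P = 3/5 ≈ 0.6000


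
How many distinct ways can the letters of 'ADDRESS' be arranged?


Letters: 7, freq: {'A': 1, 'D': 2, 'R': 1, 'E': 1, 'S': 2}
7!/(1!×2!×1!×1!×2!) = 5040/4 = 1260

1260


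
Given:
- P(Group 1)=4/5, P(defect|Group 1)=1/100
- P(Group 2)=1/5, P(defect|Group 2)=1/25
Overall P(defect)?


P(B) = Σ P(B|Aᵢ)×P(Aᵢ)
  1/100×4/5 = 1/125
  1/25×1/5 = 1/125
Sum = 2/125

P(defect) = 2/125 ≈ 1.60%


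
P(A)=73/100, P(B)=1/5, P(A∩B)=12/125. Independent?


P(A)×P(B) = 73/500
P(A∩B) = 12/125
Not equal → NOT independent

No, not independent


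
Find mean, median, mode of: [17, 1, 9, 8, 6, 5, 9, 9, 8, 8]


Sorted: [1, 5, 6, 8, 8, 8, 9, 9, 9, 17]
Mean = 80/10 = 8
Median = 8
Freq: {17: 1, 1: 1, 9: 3, 8: 3, 6: 1, 5: 1}
Mode: [8, 9]

Mean=8, Median=8, Mode=[8, 9]


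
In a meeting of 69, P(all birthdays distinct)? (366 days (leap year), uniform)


P(all different) = Π(366-i)/366 for i=0..68
= (366/366)×(365/366)×...×(298/366)
= 0.001057

P ≈ 0.0011 ≈ 0.11%


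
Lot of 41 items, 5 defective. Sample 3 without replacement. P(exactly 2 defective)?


Hypergeometric: C(5,2)×C(36,1)/C(41,3)
= 10×36/10660 = 18/533

P(X=2) = 18/533 ≈ 3.38%


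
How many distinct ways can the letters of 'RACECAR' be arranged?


Letters: 7, freq: {'R': 2, 'A': 2, 'C': 2, 'E': 1}
7!/(2!×2!×2!×1!) = 5040/8 = 630

630


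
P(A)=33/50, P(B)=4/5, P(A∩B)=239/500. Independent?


P(A)×P(B) = 66/125
P(A∩B) = 239/500
Not equal → NOT independent

No, not independent


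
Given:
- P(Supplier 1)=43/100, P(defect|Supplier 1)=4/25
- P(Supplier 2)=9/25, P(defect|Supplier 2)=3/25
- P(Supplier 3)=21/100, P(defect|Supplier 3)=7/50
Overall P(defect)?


P(B) = Σ P(B|Aᵢ)×P(Aᵢ)
  4/25×43/100 = 43/625
  3/25×9/25 = 27/625
  7/50×21/100 = 147/5000
Sum = 707/5000

P(defect) = 707/5000 ≈ 14.14%


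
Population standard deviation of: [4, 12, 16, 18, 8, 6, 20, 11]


Mean = 95/8
  (4-95/8)²=3969/64
  (12-95/8)²=1/64
  (16-95/8)²=1089/64
  (18-95/8)²=2401/64
  (8-95/8)²=961/64
  (6-95/8)²=2209/64
  (20-95/8)²=4225/64
  (11-95/8)²=49/64
Σ(x-μ)² = 1863/8
σ² = (1863/8)/8 = 1863/64

σ = √(1863/64) ≈ 5.3953


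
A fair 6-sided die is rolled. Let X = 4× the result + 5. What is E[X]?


E[die] = (1+6)/2 = 7/2
E[X] = 4×7/2 + 5 = 19

E[X] = 19


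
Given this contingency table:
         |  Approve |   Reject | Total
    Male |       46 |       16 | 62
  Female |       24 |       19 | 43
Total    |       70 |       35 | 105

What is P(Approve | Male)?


P(Approve | Male) = 46/(46+16) = 46/62 = 23/31

P(Approve|Male) = 23/31 ≈ 74.19%


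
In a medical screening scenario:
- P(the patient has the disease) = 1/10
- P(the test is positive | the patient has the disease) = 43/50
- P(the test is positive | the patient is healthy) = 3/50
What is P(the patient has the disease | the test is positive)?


Using Bayes' theorem:
P(A|B) = P(B|A)·P(A) / P(B)

P(the test is positive) = 43/50 × 1/10 + 3/50 × 9/10
= 43/500 + 27/500 = 7/50

P(the patient has the disease|the test is positive) = (43/500) / (7/50) = 43/70

P(the patient has the disease|the test is positive) = 43/70 ≈ 61.43%


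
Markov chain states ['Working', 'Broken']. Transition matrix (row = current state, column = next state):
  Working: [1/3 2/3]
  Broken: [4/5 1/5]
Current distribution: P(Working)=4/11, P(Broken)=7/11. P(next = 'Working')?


P(next=Working) = Σᵢ P(now=i)×P(i→Working)
= 4/11×1/3 + 7/11×4/5
= 4/33 + 28/55 = 104/165

P = 104/165 ≈ 0.6303


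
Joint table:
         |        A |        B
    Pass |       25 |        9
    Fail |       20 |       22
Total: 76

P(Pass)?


P(Pass) = (25+9)/76 = 34/76 = 17/38

P(Pass) = 17/38 ≈ 44.74%


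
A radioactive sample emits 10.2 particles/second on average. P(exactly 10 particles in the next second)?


Poisson(λ=10.2): P(X=10) = e^(-λ)×λ^k/k!
= e^(-10.2) × 10.2^10 / 10!
≈ 3.717031868e-05 × 12189944199.9 / 3628800 ≈ 0.124863

P(X=10) ≈ 0.124863 ≈ 12.49%


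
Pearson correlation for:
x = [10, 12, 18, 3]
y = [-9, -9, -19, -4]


n=4, Σx=43, Σy=-41, Σxy=-552, Σx²=577, Σy²=539
r = (4×(-552) - 43×(-41))/√((4×577 - 43²)(4×539 - (-41)²))
= -445/√(459×475) = -445/√218025 ≈ -445/466.9315 ≈ -0.9530

r ≈ -0.9530


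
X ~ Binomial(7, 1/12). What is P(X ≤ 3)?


P(X ≤ 3) = Σ P(X=i) for i=0..3
P(X=0) = 19487171/35831808
P(X=1) = 12400927/35831808
P(X=2) = 1127357/11943936
P(X=3) = 512435/35831808
Sum = 8945651/8957952

P(X ≤ 3) = 8945651/8957952 ≈ 99.86%


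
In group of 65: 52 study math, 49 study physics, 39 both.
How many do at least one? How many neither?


|A∪B| = 52+49-39 = 62
Neither = 65-62 = 3

At least one: 62; Neither: 3


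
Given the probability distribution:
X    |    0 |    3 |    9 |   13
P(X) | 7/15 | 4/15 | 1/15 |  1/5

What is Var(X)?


E[X] = 4
E[X²] = 208/5
Var(X) = E[X²] - (E[X])² = 208/5 - 16 = 128/5

Var(X) = 128/5 ≈ 25.6000


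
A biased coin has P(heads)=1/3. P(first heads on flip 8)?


Geometric: P(X=8) = (1-p)^(k-1)×p = (2/3)^7×1/3 = 128/6561

P(X=8) = 128/6561 ≈ 1.95%
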